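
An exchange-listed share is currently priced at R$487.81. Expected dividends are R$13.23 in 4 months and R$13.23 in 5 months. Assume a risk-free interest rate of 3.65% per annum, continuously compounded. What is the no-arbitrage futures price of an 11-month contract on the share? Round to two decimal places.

PV(dividends) I = 13.23·e^(−0.0365·4/12) + 13.23·e^(−0.0365·5/12)
I = 13.0700 + 13.0303 = 26.1003
F = (S − I)·e^(rT) = (487.81 − 26.1003) · e^(0.0365·11/12)
= 461.7097 · e^0.033458 = 461.7097 × 1.034024 = R$477.42

R$477.42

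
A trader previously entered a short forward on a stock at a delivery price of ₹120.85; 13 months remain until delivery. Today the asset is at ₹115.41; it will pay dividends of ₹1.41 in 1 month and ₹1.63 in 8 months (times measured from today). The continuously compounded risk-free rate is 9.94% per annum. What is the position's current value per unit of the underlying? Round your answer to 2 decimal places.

-₹3.97

PV(remaining dividends) I = 1.41·e^(−0.0994·1/12) + 1.63·e^(−0.0994·8/12) = 2.9239
Current forward F = (S − I)·e^(rT) = (115.41 − 2.9239)·e^(0.0994·13/12) = 112.4861 × 1.113695 = 125.2752
Value (long) = (F − K)·e^(−rT) = (125.2752 − 120.85) × 0.897912 = 3.9734
Short position value = −(long value) = -₹3.97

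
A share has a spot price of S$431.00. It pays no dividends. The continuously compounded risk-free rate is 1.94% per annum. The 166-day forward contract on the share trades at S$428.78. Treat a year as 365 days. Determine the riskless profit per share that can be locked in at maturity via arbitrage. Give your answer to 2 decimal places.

S$6.04 per share

Fair forward: F* = S·e^(carry·T), with carry = r = 0.0194
F* = 431.00 · e^(0.0194 × 166/365) = 431.00 · e^0.008823 = 431.00 × 1.008862 = S$434.8195
Market S$428.78 < fair S$434.8195: forward underpriced → reverse cash-and-carry (short spot, go long the forward).
At maturity, profit = |F_mkt − F*| = |428.78 − 434.8195| = S$6.04 per share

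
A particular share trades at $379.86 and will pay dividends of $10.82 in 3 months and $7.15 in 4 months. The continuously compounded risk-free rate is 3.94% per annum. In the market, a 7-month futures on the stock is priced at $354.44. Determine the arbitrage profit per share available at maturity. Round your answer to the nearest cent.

PV(dividends) I = 10.82·e^(−0.0394·3/12) + 7.15·e^(−0.0394·4/12) = 17.7707
Fair futures F* = (S − I)·e^(rT) = (379.86 − 17.7707)·e^0.022983 = 362.0893 × 1.023249 = 370.5075
Market $354.44 < fair 370.5075: forward underpriced → reverse cash-and-carry (short the stock, invest proceeds at r, pay the dividends, go long the forward).
Profit at T = |F_mkt − F*| = |354.44 − 370.5075| = $16.07 per share

$16.07 per share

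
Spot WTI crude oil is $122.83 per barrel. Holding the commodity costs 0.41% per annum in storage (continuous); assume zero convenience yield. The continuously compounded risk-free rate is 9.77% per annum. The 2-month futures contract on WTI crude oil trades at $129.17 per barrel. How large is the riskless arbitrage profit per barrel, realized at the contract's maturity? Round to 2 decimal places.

Fair futures: F* = S·e^(carry·T), with carry = (r + u) = 0.0977 + 0.0041 = 0.1018
F* = 122.83 · e^(0.1018 × 2/12) = 122.83 · e^0.016967 = 122.83 × 1.017112 = $124.9319
Market $129.17 > fair $124.9319: forward overpriced → cash-and-carry (buy spot, short the forward).
At maturity, profit = |F_mkt − F*| = |129.17 − 124.9319| = $4.24 per barrel

$4.24 per barrel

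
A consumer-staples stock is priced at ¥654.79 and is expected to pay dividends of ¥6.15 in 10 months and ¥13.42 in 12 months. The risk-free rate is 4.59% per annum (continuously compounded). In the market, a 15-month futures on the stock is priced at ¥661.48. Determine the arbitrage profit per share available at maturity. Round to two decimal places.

¥12.13 per share

PV(dividends) I = 6.15·e^(−0.0459·10/12) + 13.42·e^(−0.0459·12/12) = 18.7371
Fair futures F* = (S − I)·e^(rT) = (654.79 − 18.7371)·e^0.057375 = 636.0529 × 1.059053 = 673.6137
Market ¥661.48 < fair 673.6137: forward underpriced → reverse cash-and-carry (short the stock, invest proceeds at r, pay the dividends, go long the forward).
Profit at T = |F_mkt − F*| = |661.48 − 673.6137| = ¥12.13 per share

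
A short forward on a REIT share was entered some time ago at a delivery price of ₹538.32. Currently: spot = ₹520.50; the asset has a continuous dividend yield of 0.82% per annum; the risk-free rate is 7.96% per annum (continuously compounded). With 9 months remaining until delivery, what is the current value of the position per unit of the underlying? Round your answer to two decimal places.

-₹10.19

Current fair forward for the remaining 9 months: F = S·e^((r − q)·T), (r − q) = 0.0796 − 0.0082 = 0.0714
F = 520.50 · e^(0.0714 × 9/12) = 520.50 × 1.055010 = 549.1327
Value of long forward = (F − K)·e^(−rT) = (549.1327 − 538.32) · e^(−0.0796·9/12)
= 10.8127 × 0.942047 = 10.19
Short position value = −(long value) = -₹10.19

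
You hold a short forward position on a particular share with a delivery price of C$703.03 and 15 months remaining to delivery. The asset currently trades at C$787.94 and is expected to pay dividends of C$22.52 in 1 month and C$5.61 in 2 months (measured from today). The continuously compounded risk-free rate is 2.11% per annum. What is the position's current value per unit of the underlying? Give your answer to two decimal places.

-C$75.14

PV(remaining dividends) I = 22.52·e^(−0.0211·1/12) + 5.61·e^(−0.0211·2/12) = 28.0707
Current forward F = (S − I)·e^(rT) = (787.94 − 28.0707)·e^(0.0211·15/12) = 759.8693 × 1.026726 = 780.1776
Value (long) = (F − K)·e^(−rT) = (780.1776 − 703.03) × 0.973970 = 75.1394
Short position value = −(long value) = -C$75.14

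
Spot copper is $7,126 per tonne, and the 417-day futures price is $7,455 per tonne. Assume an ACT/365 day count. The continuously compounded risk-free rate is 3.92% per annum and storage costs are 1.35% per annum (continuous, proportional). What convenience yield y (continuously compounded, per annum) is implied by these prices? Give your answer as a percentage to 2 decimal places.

1.32%

F = S·e^((r+u−y)T) ⇒ (r+u−y) = ln(F/S)/T
ln(7455/7126) = 0.045135; /T ⇒ 0.039507
y = r + u − ln(F/S)/T = 0.0392 + 0.0135 − 0.039507 = 0.013193
y = 1.32%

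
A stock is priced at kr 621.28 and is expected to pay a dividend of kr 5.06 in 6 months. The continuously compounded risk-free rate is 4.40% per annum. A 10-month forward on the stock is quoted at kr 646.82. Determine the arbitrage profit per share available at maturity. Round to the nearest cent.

PV(dividends) I = 5.06·e^(−0.0440·6/12) = 4.9499
Fair forward F* = (S − I)·e^(rT) = (621.28 − 4.9499)·e^0.036667 = 616.3301 × 1.037348 = 639.3488
Market kr 646.82 > fair 639.3488: forward overpriced → cash-and-carry (borrow at r, buy the stock and collect the dividends, short the forward).
Profit at T = |F_mkt − F*| = |646.82 − 639.3488| = kr 7.47 per share

kr 7.47 per share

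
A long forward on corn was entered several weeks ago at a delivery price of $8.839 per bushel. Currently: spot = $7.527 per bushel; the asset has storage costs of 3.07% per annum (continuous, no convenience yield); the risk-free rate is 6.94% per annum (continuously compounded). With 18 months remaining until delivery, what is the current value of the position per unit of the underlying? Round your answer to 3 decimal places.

Current fair forward for the remaining 18 months: F = S·e^((r + u)·T), (r + u) = 0.0694 + 0.0307 = 0.1001
F = 7.527 · e^(0.1001 × 18/12) = 7.527 × 1.162009 = 8.7464
Value of long forward = (F − K)·e^(−rT) = (8.7464 − 8.839) · e^(−0.0694·18/12)
= -0.0926 × 0.901135 = -0.083

-$0.083 per bushel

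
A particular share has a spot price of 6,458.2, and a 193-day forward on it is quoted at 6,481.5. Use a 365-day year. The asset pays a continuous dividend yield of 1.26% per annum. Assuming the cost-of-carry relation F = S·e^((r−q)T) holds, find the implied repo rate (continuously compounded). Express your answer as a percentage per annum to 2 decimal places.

From F = S·e^((r−q)T): (r − q) = ln(F/S)/T
ln(6481.5/6458.2) = ln(1.003608) = 0.003602
(r − q) = 0.003602 / (193/365) = 0.006812
r = ln(F/S)/T + q = 0.006812 + 0.0126 = 0.019412
r = 1.94%

1.94%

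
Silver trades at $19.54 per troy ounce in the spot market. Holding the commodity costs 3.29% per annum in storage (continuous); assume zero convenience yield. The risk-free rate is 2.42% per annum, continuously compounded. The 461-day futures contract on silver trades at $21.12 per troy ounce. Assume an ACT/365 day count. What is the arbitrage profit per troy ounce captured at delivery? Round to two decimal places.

$0.12 per troy ounce

Fair futures: F* = S·e^(carry·T), with carry = (r + u) = 0.0242 + 0.0329 = 0.0571
F* = 19.54 · e^(0.0571 × 461/365) = 19.54 · e^0.072118 = 19.54 × 1.074782 = $21.0012
Market $21.12 > fair $21.0012: forward overpriced → cash-and-carry (buy spot, short the forward).
At maturity, profit = |F_mkt − F*| = |21.12 − 21.0012| = $0.12 per troy ounce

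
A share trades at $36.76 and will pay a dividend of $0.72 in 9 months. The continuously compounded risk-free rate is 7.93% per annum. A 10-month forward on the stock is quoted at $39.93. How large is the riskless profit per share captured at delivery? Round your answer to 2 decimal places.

$1.38 per share

PV(dividends) I = 0.72·e^(−0.0793·9/12) = 0.6784
Fair forward F* = (S − I)·e^(rT) = (36.76 − 0.6784)·e^0.066083 = 36.0816 × 1.068315 = 38.5465
Market $39.93 > fair 38.5465: forward overpriced → cash-and-carry (borrow at r, buy the stock and collect the dividends, short the forward).
Profit at T = |F_mkt − F*| = |39.93 − 38.5465| = $1.38 per share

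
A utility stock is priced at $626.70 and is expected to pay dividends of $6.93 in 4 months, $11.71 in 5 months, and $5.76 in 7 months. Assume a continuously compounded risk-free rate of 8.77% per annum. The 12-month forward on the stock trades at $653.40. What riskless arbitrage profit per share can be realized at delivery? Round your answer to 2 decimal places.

PV(dividends) I = 6.93·e^(−0.0877·4/12) + 11.71·e^(−0.0877·5/12) + 5.76·e^(−0.0877·7/12) = 23.4929
Fair forward F* = (S − I)·e^(rT) = (626.70 − 23.4929)·e^0.087700 = 603.2071 × 1.091661 = 658.4977
Market $653.40 < fair 658.4977: forward underpriced → reverse cash-and-carry (short the stock, invest proceeds at r, pay the dividends, go long the forward).
Profit at T = |F_mkt − F*| = |653.40 − 658.4977| = $5.10 per share

$5.10 per share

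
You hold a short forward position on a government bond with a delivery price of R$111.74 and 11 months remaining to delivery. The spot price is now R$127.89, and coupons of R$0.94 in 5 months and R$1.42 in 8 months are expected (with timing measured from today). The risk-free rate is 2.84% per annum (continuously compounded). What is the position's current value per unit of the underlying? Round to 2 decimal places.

PV(remaining coupons) I = 0.94·e^(−0.0284·5/12) + 1.42·e^(−0.0284·8/12) = 2.3223
Current forward F = (S − I)·e^(rT) = (127.89 − 2.3223)·e^(0.0284·11/12) = 125.5677 × 1.026375 = 128.8795
Value (long) = (F − K)·e^(−rT) = (128.8795 − 111.74) × 0.974303 = 16.6991
Short position value = −(long value) = -R$16.70

-R$16.70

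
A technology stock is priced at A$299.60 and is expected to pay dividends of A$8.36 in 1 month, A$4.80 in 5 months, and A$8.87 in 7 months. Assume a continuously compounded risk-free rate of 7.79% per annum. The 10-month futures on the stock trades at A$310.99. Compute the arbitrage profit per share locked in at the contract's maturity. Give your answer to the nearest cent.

PV(dividends) I = 8.36·e^(−0.0779·1/12) + 4.80·e^(−0.0779·5/12) + 8.87·e^(−0.0779·7/12) = 21.4286
Fair futures F* = (S − I)·e^(rT) = (299.60 − 21.4286)·e^0.064917 = 278.1714 × 1.067070 = 296.8284
Market A$310.99 > fair 296.8284: forward overpriced → cash-and-carry (borrow at r, buy the stock and collect the dividends, short the forward).
Profit at T = |F_mkt − F*| = |310.99 − 296.8284| = A$14.16 per share

A$14.16 per share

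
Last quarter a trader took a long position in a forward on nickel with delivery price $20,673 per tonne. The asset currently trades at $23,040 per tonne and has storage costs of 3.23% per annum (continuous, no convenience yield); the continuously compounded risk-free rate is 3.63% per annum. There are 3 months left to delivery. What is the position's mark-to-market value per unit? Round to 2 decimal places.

Current fair forward for the remaining 3 months: F = S·e^((r + u)·T), (r + u) = 0.0363 + 0.0323 = 0.0686
F = 23040 · e^(0.0686 × 3/12) = 23040 × 1.01729791 = 23438.5438
Value of long forward = (F − K)·e^(−rT) = (23438.5438 − 20673) · e^(−0.0363·3/12)
= 2765.5438 × 0.99096605 = 2740.56

$2740.56 per tonne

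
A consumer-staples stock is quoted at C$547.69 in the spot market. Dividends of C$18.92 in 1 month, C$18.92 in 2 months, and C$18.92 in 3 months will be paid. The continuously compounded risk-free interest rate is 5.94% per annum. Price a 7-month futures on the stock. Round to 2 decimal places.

C$508.82

PV(dividends) I = 18.92·e^(−0.0594·1/12) + 18.92·e^(−0.0594·2/12) + 18.92·e^(−0.0594·3/12)
I = 18.8266 + 18.7336 + 18.6411 = 56.2013
F = (S − I)·e^(rT) = (547.69 − 56.2013) · e^(0.0594·7/12)
= 491.4887 · e^0.034650 = 491.4887 × 1.035257 = C$508.82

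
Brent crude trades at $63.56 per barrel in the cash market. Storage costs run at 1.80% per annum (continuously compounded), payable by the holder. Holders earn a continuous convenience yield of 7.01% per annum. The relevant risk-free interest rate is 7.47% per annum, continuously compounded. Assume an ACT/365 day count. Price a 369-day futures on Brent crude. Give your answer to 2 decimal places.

$65.03 per barrel

Net carry = r + u − y = 0.0747 + 0.0180 − 0.0701 = 0.0226
F = S·e^((r+u−y)T) = 63.56 · e^(0.0226 × 369/365) = 63.56 · e^0.022848
= 63.56 × 1.023111 = $65.03 per barrel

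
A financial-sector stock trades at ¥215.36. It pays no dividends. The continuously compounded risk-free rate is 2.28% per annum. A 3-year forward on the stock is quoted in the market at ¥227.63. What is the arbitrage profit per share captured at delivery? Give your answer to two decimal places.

¥2.98 per share

Fair forward: F* = S·e^(carry·T), with carry = r = 0.0228
F* = 215.36 · e^(0.0228 × 3) = 215.36 · e^0.068400 = 215.36 × 1.070794 = ¥230.6062
Market ¥227.63 < fair ¥230.6062: forward underpriced → reverse cash-and-carry (short spot, go long the forward).
At maturity, profit = |F_mkt − F*| = |227.63 − 230.6062| = ¥2.98 per share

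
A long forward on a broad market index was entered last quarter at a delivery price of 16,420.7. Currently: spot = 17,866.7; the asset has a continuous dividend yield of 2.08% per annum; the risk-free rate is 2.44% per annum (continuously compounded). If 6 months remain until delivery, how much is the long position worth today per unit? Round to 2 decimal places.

Current fair forward for the remaining 6 months: F = S·e^((r − q)·T), (r − q) = 0.0244 − 0.0208 = 0.0036
F = 17866.7 · e^(0.0036 × 6/12) = 17866.7 × 1.00180162 = 17898.8890
Value of long forward = (F − K)·e^(−rT) = (17898.8890 − 16420.7) · e^(−0.0244·6/12)
= 1478.1890 × 0.98787412 = 1460.26

1460.26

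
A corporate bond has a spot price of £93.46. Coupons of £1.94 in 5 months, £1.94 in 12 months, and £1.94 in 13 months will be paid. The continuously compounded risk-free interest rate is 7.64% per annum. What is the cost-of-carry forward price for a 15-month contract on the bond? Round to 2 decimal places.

£96.82

PV(coupons) I = 1.94·e^(−0.0764·5/12) + 1.94·e^(−0.0764·12/12) + 1.94·e^(−0.0764·13/12)
I = 1.8792 + 1.7973 + 1.7859 = 5.4624
F = (S − I)·e^(rT) = (93.46 − 5.4624) · e^(0.0764·15/12)
= 87.9976 · e^0.095500 = 87.9976 × 1.100209 = £96.82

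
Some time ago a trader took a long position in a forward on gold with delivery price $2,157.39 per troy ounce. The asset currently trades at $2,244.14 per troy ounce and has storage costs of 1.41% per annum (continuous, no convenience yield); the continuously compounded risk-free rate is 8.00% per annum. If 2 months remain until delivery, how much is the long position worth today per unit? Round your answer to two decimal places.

$120.60 per troy ounce

Current fair forward for the remaining 2 months: F = S·e^((r + u)·T), (r + u) = 0.0800 + 0.0141 = 0.0941
F = 2244.14 · e^(0.0941 × 2/12) = 2244.14 × 1.01580696 = 2279.6130
Value of long forward = (F − K)·e^(−rT) = (2279.6130 − 2157.39) · e^(−0.0800·2/12)
= 122.2230 × 0.98675516 = 120.60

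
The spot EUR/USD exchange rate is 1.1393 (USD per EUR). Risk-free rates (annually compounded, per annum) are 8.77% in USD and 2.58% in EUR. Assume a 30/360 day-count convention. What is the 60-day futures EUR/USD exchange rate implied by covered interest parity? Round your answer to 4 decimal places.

1.1505

By covered interest parity, F = S · (1+r_USD)^T / (1+r_EUR)^T
= 1.1393 × 1.014110 / 1.004254 = 1.1393 × 1.009814
F = 1.1505 USD per EUR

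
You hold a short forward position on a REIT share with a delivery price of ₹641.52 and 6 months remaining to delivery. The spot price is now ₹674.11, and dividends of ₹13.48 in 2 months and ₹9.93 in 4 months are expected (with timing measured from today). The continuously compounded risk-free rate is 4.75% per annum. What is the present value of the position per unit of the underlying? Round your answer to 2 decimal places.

-₹24.50

PV(remaining dividends) I = 13.48·e^(−0.0475·2/12) + 9.93·e^(−0.0475·4/12) = 23.1477
Current forward F = (S − I)·e^(rT) = (674.11 − 23.1477)·e^(0.0475·6/12) = 650.9623 × 1.024034 = 666.6075
Value (long) = (F − K)·e^(−rT) = (666.6075 − 641.52) × 0.976530 = 24.4987
Short position value = −(long value) = -₹24.50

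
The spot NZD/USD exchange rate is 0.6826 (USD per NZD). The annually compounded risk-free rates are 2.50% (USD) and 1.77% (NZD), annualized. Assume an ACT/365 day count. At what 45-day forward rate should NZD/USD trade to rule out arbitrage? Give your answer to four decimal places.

By covered interest parity, F = S · (1+r_USD)^T / (1+r_NZD)^T
= 0.6826 × 1.003049 / 1.002165 = 0.6826 × 1.000882
F = 0.6832 USD per NZD

0.6832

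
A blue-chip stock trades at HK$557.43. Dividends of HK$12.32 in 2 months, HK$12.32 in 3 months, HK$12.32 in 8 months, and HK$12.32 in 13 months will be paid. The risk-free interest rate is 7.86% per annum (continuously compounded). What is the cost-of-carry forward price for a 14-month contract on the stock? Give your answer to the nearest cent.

PV(dividends) I = 12.32·e^(−0.0786·2/12) + 12.32·e^(−0.0786·3/12) + 12.32·e^(−0.0786·8/12) + 12.32·e^(−0.0786·13/12)
I = 12.1597 + 12.0803 + 11.6911 + 11.3144 = 47.2455
F = (S − I)·e^(rT) = (557.43 − 47.2455) · e^(0.0786·14/12)
= 510.1845 · e^0.091700 = 510.1845 × 1.096036 = HK$559.18

HK$559.18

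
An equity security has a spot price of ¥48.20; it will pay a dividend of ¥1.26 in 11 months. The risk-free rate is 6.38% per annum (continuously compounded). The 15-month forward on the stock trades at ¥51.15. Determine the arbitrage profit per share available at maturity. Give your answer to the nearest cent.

PV(dividends) I = 1.26·e^(−0.0638·11/12) = 1.1884
Fair forward F* = (S − I)·e^(rT) = (48.20 − 1.1884)·e^0.079750 = 47.0116 × 1.083016 = 50.9143
Market ¥51.15 > fair 50.9143: forward overpriced → cash-and-carry (borrow at r, buy the stock and collect the dividends, short the forward).
Profit at T = |F_mkt − F*| = |51.15 − 50.9143| = ¥0.24 per share

¥0.24 per share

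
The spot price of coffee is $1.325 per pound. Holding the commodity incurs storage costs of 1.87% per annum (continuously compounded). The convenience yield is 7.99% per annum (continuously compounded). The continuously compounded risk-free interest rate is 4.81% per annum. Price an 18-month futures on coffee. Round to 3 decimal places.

$1.299 per pound

Net carry = r + u − y = 0.0481 + 0.0187 − 0.0799 = -0.0131
F = S·e^((r+u−y)T) = 1.325 · e^(-0.0131 × 18/12) = 1.325 · e^-0.019650
= 1.325 × 0.980542 = $1.299 per pound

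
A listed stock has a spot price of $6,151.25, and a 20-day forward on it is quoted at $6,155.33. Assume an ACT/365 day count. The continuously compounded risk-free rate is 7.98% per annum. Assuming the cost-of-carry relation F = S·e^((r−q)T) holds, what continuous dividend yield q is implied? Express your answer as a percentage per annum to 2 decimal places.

From F = S·e^((r−q)T): (r − q) = ln(F/S)/T
ln(6155.33/6151.25) = ln(1.000663) = 0.000663
(r − q) = 0.000663 / (20/365) = 0.012100
q = r − ln(F/S)/T = 0.0798 − 0.012100 = 0.067700
q = 6.77%

6.77%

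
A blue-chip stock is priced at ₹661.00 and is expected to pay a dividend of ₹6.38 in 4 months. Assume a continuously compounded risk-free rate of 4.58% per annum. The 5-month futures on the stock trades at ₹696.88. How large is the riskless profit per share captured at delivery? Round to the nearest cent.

PV(dividends) I = 6.38·e^(−0.0458·4/12) = 6.2833
Fair futures F* = (S − I)·e^(rT) = (661.00 − 6.2833)·e^0.019083 = 654.7167 × 1.019266 = 667.3305
Market ₹696.88 > fair 667.3305: forward overpriced → cash-and-carry (borrow at r, buy the stock and collect the dividends, short the forward).
Profit at T = |F_mkt − F*| = |696.88 − 667.3305| = ₹29.55 per share

₹29.55 per share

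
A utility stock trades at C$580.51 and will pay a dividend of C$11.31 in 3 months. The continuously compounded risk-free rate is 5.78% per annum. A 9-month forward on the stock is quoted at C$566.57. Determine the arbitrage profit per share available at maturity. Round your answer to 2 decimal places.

PV(dividends) I = 11.31·e^(−0.0578·3/12) = 11.1477
Fair forward F* = (S − I)·e^(rT) = (580.51 − 11.1477)·e^0.043350 = 569.3623 × 1.044303 = 594.5868
Market C$566.57 < fair 594.5868: forward underpriced → reverse cash-and-carry (short the stock, invest proceeds at r, pay the dividends, go long the forward).
Profit at T = |F_mkt − F*| = |566.57 − 594.5868| = C$28.02 per share

C$28.02 per share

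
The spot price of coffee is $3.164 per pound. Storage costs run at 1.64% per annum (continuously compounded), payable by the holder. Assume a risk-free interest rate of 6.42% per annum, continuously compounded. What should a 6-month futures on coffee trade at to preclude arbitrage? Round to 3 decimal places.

Net carry = r + u − y = 0.0642 + 0.0164 − 0.0000 = 0.0806
F = S·e^((r+u−y)T) = 3.164 · e^(0.0806 × 6/12) = 3.164 · e^0.040300
= 3.164 × 1.041123 = $3.294 per pound

$3.294 per pound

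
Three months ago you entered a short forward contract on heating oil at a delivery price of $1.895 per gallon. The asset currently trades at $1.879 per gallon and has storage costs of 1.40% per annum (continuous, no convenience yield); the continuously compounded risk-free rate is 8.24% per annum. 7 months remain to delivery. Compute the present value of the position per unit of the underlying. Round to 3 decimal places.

Current fair forward for the remaining 7 months: F = S·e^((r + u)·T), (r + u) = 0.0824 + 0.0140 = 0.0964
F = 1.879 · e^(0.0964 × 7/12) = 1.879 × 1.057844 = 1.9877
Value of long forward = (F − K)·e^(−rT) = (1.9877 − 1.895) · e^(−0.0824·7/12)
= 0.0927 × 0.953070 = 0.088
Short position value = −(long value) = -$0.088

-$0.088 per gallon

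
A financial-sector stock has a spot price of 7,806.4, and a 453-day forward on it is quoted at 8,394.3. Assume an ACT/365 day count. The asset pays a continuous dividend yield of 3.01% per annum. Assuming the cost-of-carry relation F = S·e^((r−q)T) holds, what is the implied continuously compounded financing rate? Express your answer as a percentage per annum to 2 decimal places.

8.86%

From F = S·e^((r−q)T): (r − q) = ln(F/S)/T
ln(8394.3/7806.4) = ln(1.075310) = 0.072609
(r − q) = 0.072609 / (453/365) = 0.058504
r = ln(F/S)/T + q = 0.058504 + 0.0301 = 0.088604
r = 8.86%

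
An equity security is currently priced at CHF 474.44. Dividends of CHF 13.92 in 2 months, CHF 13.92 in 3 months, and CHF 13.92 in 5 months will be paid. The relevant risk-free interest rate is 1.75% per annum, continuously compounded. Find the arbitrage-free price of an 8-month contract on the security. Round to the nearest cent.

PV(dividends) I = 13.92·e^(−0.0175·2/12) + 13.92·e^(−0.0175·3/12) + 13.92·e^(−0.0175·5/12)
I = 13.8795 + 13.8592 + 13.8189 = 41.5576
F = (S − I)·e^(rT) = (474.44 − 41.5576) · e^(0.0175·8/12)
= 432.8824 · e^0.011667 = 432.8824 × 1.011735 = CHF 437.96

CHF 437.96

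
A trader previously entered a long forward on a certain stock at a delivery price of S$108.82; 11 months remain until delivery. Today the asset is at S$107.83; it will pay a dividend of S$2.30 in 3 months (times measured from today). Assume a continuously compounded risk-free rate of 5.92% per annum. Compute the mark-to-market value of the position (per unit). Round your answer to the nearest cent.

PV(remaining dividends) I = 2.30·e^(−0.0592·3/12) = 2.2662
Current forward F = (S − I)·e^(rT) = (107.83 − 2.2662)·e^(0.0592·11/12) = 105.5638 × 1.055766 = 111.4507
Value (long) = (F − K)·e^(−rT) = (111.4507 − 108.82) × 0.947179 = 2.4917
Value = S$2.49

S$2.49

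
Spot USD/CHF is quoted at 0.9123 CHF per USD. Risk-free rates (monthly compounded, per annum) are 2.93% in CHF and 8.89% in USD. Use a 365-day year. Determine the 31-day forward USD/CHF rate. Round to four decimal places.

0.9077

By covered interest parity, F = S · (1+r_CHF/12)^(12T) / (1+r_USD/12)^(12T)
= 0.9123 × 1.002489 / 1.007551 = 0.9123 × 0.994976
F = 0.9077 CHF per USD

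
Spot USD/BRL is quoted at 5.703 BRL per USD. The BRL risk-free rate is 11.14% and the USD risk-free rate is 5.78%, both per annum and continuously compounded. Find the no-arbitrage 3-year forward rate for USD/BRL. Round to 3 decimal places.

F = S·e^((r_BRL − r_USD)T) = 5.703 · e^((0.1114 − 0.0578) × 3)
= 5.703 · e^0.160800 = 5.703 × 1.174450
F = 6.698 BRL per USD

6.698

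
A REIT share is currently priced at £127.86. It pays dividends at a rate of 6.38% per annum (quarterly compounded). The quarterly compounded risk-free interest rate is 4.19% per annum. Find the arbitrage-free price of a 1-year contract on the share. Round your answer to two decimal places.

F = S · (1+r/4)^(4T) / (1+q/4)^(4T)
= 127.86 × 1.042563 / 1.065343 = 127.86 × 0.978617
F = £125.13

£125.13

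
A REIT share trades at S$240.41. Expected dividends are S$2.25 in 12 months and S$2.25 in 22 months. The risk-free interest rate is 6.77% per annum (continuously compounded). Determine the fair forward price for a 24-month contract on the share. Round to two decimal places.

PV(dividends) I = 2.25·e^(−0.0677·12/12) + 2.25·e^(−0.0677·22/12)
I = 2.1027 + 1.9874 = 4.0901
F = (S − I)·e^(rT) = (240.41 − 4.0901) · e^(0.0677·24/12)
= 236.3199 · e^0.135400 = 236.3199 × 1.144995 = S$270.59

S$270.59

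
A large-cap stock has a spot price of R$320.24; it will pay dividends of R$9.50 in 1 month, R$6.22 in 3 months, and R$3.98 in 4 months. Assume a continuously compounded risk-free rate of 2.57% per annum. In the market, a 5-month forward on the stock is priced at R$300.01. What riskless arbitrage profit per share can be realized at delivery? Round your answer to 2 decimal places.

PV(dividends) I = 9.50·e^(−0.0257·1/12) + 6.22·e^(−0.0257·3/12) + 3.98·e^(−0.0257·4/12) = 19.6059
Fair forward F* = (S − I)·e^(rT) = (320.24 − 19.6059)·e^0.010708 = 300.6341 × 1.010766 = 303.8707
Market R$300.01 < fair 303.8707: forward underpriced → reverse cash-and-carry (short the stock, invest proceeds at r, pay the dividends, go long the forward).
Profit at T = |F_mkt − F*| = |300.01 − 303.8707| = R$3.86 per share

R$3.86 per share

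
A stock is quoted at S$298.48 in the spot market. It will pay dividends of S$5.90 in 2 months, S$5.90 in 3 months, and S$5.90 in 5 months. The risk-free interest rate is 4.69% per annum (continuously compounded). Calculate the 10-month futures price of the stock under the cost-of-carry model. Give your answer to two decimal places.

PV(dividends) I = 5.90·e^(−0.0469·2/12) + 5.90·e^(−0.0469·3/12) + 5.90·e^(−0.0469·5/12)
I = 5.8541 + 5.8312 + 5.7858 = 17.4711
F = (S − I)·e^(rT) = (298.48 − 17.4711) · e^(0.0469·10/12)
= 281.0089 · e^0.039083 = 281.0089 × 1.039857 = S$292.21

S$292.21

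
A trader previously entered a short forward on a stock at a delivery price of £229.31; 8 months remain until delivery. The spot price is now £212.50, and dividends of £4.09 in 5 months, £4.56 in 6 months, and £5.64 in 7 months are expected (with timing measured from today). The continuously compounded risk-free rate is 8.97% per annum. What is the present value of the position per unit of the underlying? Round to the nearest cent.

£17.15

PV(remaining dividends) I = 4.09·e^(−0.0897·5/12) + 4.56·e^(−0.0897·6/12) + 5.64·e^(−0.0897·7/12) = 13.6524
Current forward F = (S − I)·e^(rT) = (212.50 − 13.6524)·e^(0.0897·8/12) = 198.8476 × 1.061624 = 211.1014
Value (long) = (F − K)·e^(−rT) = (211.1014 − 229.31) × 0.941953 = -17.1516
Short position value = −(long value) = £17.15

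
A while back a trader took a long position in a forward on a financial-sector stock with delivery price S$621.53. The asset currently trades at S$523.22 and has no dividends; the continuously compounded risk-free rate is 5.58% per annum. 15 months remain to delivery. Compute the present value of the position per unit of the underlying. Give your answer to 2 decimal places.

-S$56.44

Current fair forward for the remaining 15 months: F = S·e^(r·T), r = 0.0558
F = 523.22 · e^(0.0558 × 15/12) = 523.22 × 1.072240 = 561.0174
Value of long forward = (F − K)·e^(−rT) = (561.0174 − 621.53) · e^(−0.0558·15/12)
= -60.5126 × 0.932627 = -56.44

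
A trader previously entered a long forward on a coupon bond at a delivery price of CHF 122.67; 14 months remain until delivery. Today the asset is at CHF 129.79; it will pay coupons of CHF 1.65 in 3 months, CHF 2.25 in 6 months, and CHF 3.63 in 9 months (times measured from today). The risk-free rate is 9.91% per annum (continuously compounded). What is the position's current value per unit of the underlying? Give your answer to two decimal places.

PV(remaining coupons) I = 1.65·e^(−0.0991·3/12) + 2.25·e^(−0.0991·6/12) + 3.63·e^(−0.0991·9/12) = 7.1208
Current forward F = (S − I)·e^(rT) = (129.79 − 7.1208)·e^(0.0991·14/12) = 122.6692 × 1.122565 = 137.7042
Value (long) = (F − K)·e^(−rT) = (137.7042 − 122.67) × 0.890817 = 13.3927
Value = CHF 13.39

CHF 13.39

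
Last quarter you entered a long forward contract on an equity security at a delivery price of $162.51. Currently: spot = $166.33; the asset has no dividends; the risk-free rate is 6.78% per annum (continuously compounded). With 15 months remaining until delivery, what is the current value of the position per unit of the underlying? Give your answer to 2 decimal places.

$17.03

Current fair forward for the remaining 15 months: F = S·e^(r·T), r = 0.0678
F = 166.33 · e^(0.0678 × 15/12) = 166.33 × 1.088445 = 181.0411
Value of long forward = (F − K)·e^(−rT) = (181.0411 − 162.51) · e^(−0.0678·15/12)
= 18.5311 × 0.918742 = 17.03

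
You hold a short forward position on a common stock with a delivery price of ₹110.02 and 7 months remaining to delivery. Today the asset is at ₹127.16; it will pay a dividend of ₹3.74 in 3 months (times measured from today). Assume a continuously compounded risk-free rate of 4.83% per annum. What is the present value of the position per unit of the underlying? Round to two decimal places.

PV(remaining dividends) I = 3.74·e^(−0.0483·3/12) = 3.6951
Current forward F = (S − I)·e^(rT) = (127.16 − 3.6951)·e^(0.0483·7/12) = 123.4649 × 1.028576 = 126.9930
Value (long) = (F − K)·e^(−rT) = (126.9930 − 110.02) × 0.972218 = 16.5015
Short position value = −(long value) = -₹16.50

-₹16.50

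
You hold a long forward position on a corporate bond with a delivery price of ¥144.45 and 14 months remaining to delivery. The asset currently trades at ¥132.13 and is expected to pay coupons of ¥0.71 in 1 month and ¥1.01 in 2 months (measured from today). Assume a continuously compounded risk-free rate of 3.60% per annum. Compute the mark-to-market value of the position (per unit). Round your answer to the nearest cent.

PV(remaining coupons) I = 0.71·e^(−0.0360·1/12) + 1.01·e^(−0.0360·2/12) = 1.7118
Current forward F = (S − I)·e^(rT) = (132.13 − 1.7118)·e^(0.0360·14/12) = 130.4182 × 1.042894 = 136.0124
Value (long) = (F − K)·e^(−rT) = (136.0124 − 144.45) × 0.958870 = -8.0906
Value = -¥8.09

-¥8.09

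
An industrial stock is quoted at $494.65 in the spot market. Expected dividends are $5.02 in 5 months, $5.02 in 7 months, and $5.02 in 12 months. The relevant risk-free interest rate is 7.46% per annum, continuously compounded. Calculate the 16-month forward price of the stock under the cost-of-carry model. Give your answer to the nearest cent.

PV(dividends) I = 5.02·e^(−0.0746·5/12) + 5.02·e^(−0.0746·7/12) + 5.02·e^(−0.0746·12/12)
I = 4.8664 + 4.8062 + 4.6591 = 14.3317
F = (S − I)·e^(rT) = (494.65 − 14.3317) · e^(0.0746·16/12)
= 480.3183 · e^0.099467 = 480.3183 × 1.104582 = $530.55

$530.55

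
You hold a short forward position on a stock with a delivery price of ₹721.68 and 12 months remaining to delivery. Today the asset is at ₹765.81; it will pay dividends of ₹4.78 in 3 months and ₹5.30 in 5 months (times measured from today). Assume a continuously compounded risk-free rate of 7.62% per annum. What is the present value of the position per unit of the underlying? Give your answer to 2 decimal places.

PV(remaining dividends) I = 4.78·e^(−0.0762·3/12) + 5.30·e^(−0.0762·5/12) = 9.8242
Current forward F = (S − I)·e^(rT) = (765.81 − 9.8242)·e^(0.0762·12/12) = 755.9858 × 1.079178 = 815.8432
Value (long) = (F − K)·e^(−rT) = (815.8432 − 721.68) × 0.926631 = 87.2545
Short position value = −(long value) = -₹87.25

-₹87.25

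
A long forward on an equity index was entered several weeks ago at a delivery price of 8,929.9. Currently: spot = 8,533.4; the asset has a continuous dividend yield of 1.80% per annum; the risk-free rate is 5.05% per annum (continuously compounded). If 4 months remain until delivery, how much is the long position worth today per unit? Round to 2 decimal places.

Current fair forward for the remaining 4 months: F = S·e^((r − q)·T), (r − q) = 0.0505 − 0.0180 = 0.0325
F = 8533.4 · e^(0.0325 × 4/12) = 8533.4 × 1.01089223 = 8626.3478
Value of long forward = (F − K)·e^(−rT) = (8626.3478 − 8929.9) · e^(−0.0505·4/12)
= -303.5522 × 0.98330756 = -298.49

-298.49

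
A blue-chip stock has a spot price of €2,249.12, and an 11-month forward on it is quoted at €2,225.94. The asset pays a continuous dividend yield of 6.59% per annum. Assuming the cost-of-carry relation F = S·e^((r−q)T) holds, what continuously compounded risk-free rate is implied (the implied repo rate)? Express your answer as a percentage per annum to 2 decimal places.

From F = S·e^((r−q)T): (r − q) = ln(F/S)/T
ln(2225.94/2249.12) = ln(0.989694) = -0.010359
(r − q) = -0.010359 / (11/12) = -0.011301
r = ln(F/S)/T + q = -0.011301 + 0.0659 = 0.054599
r = 5.46%

5.46%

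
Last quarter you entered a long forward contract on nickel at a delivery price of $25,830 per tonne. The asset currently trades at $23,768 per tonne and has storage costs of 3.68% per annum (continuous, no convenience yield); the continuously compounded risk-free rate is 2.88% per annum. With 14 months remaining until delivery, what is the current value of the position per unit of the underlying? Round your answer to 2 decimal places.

-$165.87 per tonne

Current fair forward for the remaining 14 months: F = S·e^((r + u)·T), (r + u) = 0.0288 + 0.0368 = 0.0656
F = 23768 · e^(0.0656 × 14/12) = 23768 × 1.07953817 = 25658.4632
Value of long forward = (F − K)·e^(−rT) = (25658.4632 − 25830) · e^(−0.0288·14/12)
= -171.5368 × 0.96695821 = -165.87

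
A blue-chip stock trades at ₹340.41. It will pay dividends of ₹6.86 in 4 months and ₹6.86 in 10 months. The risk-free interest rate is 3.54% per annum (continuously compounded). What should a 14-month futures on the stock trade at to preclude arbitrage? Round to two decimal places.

PV(dividends) I = 6.86·e^(−0.0354·4/12) + 6.86·e^(−0.0354·10/12)
I = 6.7795 + 6.6606 = 13.4401
F = (S − I)·e^(rT) = (340.41 − 13.4401) · e^(0.0354·14/12)
= 326.9699 · e^0.041300 = 326.9699 × 1.042165 = ₹340.76

₹340.76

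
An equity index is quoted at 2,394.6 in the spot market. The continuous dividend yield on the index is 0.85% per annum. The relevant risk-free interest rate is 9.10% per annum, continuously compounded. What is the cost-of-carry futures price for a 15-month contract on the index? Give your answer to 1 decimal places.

2,654.7

F = S·e^((r − q)T) = 2394.6 · e^((0.0910 − 0.0085) × 15/12)
= 2394.6 · e^0.103125 = 2394.6 × 1.108630
F = 2,654.7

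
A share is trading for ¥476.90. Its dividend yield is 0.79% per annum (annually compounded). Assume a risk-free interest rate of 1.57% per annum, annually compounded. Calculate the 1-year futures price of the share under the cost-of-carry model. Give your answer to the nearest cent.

¥480.59

F = S · (1+r)^T / (1+q)^T
= 476.90 × 1.015700 / 1.007900 = 476.90 × 1.007739
F = ¥480.59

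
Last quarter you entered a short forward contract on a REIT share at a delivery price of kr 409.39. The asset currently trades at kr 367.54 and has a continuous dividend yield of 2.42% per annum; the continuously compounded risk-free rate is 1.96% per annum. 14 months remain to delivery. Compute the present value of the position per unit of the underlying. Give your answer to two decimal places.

kr 42.83

Current fair forward for the remaining 14 months: F = S·e^((r − q)·T), (r − q) = 0.0196 − 0.0242 = -0.0046
F = 367.54 · e^(-0.0046 × 14/12) = 367.54 × 0.994648 = 365.5729
Value of long forward = (F − K)·e^(−rT) = (365.5729 − 409.39) · e^(−0.0196·14/12)
= -43.8171 × 0.977393 = -42.83
Short position value = −(long value) = kr 42.83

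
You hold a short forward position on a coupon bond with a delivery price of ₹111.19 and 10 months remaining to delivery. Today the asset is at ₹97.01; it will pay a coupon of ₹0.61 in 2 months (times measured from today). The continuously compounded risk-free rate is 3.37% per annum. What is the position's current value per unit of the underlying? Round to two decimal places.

₹11.71

PV(remaining coupons) I = 0.61·e^(−0.0337·2/12) = 0.6066
Current forward F = (S − I)·e^(rT) = (97.01 − 0.6066)·e^(0.0337·10/12) = 96.4034 × 1.028481 = 99.1491
Value (long) = (F − K)·e^(−rT) = (99.1491 − 111.19) × 0.972307 = -11.7075
Short position value = −(long value) = ₹11.71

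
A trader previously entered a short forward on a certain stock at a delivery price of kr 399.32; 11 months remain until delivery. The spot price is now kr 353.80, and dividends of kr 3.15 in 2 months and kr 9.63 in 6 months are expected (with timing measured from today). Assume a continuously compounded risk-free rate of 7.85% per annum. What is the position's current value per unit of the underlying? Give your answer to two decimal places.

kr 30.16

PV(remaining dividends) I = 3.15·e^(−0.0785·2/12) + 9.63·e^(−0.0785·6/12) = 12.3684
Current forward F = (S − I)·e^(rT) = (353.80 − 12.3684)·e^(0.0785·11/12) = 341.4316 × 1.074611 = 366.9062
Value (long) = (F − K)·e^(−rT) = (366.9062 − 399.32) × 0.930570 = -30.1633
Short position value = −(long value) = kr 30.16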